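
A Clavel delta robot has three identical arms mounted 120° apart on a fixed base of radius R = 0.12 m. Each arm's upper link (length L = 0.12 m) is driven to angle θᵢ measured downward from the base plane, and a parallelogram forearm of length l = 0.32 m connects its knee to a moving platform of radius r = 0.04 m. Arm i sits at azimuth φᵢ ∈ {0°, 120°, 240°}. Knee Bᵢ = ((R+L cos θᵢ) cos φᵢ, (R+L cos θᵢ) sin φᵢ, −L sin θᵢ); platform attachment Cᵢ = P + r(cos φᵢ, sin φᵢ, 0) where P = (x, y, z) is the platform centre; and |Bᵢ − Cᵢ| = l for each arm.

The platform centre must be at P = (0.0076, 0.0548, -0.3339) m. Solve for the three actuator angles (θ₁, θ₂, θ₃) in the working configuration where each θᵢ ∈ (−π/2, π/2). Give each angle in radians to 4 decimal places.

arm 1 (φ=0.0°): x'=0.0076, y'=0.0548
  A=0.0724, B=-0.3339, C=(l²−L²−A²−y'²−z²)/(2L)=-0.1322
  √(A²+B²)=0.3417;  θ1 = -1.3573+1.9682 ≈ 0.6109
arm 2 (φ=120.0°): x'=0.0437, y'=-0.0340
  e−x'=0.0363;  (l²−L²−(e−x')²−y'²−z²)/2L = -0.1082
  √(A²+B²)=0.3359;  θ2 = -1.4624+1.8987 ≈ 0.4364
arm 3 (φ=240.0°): x'=-0.0513, y'=-0.0208
  A=0.1313, B=-0.3339, C=(l²−L²−A²−y'²−z²)/(2L)=-0.1715
  θ3 = atan2(B,A) + arccos(C/0.3588) = 0.8728

θ₁ = 0.6109, θ₂ = 0.4364, θ₃ = 0.8728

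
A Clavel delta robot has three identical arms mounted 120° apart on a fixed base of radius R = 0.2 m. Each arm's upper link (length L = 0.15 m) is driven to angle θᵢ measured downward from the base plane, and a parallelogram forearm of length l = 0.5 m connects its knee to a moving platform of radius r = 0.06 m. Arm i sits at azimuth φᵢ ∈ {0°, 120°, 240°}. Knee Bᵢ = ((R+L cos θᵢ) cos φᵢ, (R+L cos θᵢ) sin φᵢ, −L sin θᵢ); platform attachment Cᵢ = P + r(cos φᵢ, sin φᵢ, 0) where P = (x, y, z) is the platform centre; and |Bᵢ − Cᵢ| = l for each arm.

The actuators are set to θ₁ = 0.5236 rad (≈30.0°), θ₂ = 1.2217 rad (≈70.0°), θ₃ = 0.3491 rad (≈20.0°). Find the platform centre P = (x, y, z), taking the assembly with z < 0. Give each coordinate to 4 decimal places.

S1 = (0.2699·cos0.0°, 0.2699·sin0.0°, -0.0750) = (0.2699, 0.0000, -0.0750)
φ2=120.0°: virtual centre (-0.0957, 0.1657, -0.1410), radius l
arm 3 at φ=240.0°: ρ3 = 0.2810;  S3 = (-0.1405, -0.2433, -0.0513)
subtract pairs → two planes through P
plane₁₂: -0.7311x+0.3314y+-0.1319z = -0.0220
det = 0.6277;  x = 0.0154+-0.0772z,  y = -0.0324+0.2277z
quadratic in z: (1.0578)z²+(0.1746)z+(-0.1786)=0, √Δ=0.8866 → z ∈ {-0.5016, 0.3366}; z = -0.5016 (taking z<0)
x = 0.0542, y = -0.1466

(0.0542, -0.1466, -0.5016)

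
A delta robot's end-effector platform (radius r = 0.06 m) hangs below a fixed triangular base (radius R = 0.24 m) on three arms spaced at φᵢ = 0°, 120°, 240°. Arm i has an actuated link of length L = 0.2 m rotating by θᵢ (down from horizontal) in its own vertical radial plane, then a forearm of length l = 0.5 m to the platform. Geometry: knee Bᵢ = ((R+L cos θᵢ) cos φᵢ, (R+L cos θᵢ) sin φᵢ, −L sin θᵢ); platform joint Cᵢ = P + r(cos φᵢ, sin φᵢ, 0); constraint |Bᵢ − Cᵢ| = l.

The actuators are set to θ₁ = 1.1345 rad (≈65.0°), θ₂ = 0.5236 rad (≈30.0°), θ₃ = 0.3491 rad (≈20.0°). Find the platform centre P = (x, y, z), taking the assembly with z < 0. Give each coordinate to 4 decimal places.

φ1=0.0°: virtual centre (0.2645, 0.0000, -0.1813), radius l
φ2=120.0°: virtual centre (-0.1766, 0.3059, -0.1000), radius l
φ3=240.0°: virtual centre (-0.1840, -0.3186, -0.0684), radius l
eliminate P² terms by subtracting sphere 1 from 2 and 3
[-0.8822 0.6118 0.1625]·P = 0.0319;  [-0.8970 -0.6373 0.2257]·P = 0.0372
det = 1.1110;  x = -0.0388+0.2175z,  y = -0.0038+0.0480z
into |P−S₁|² = l²: 1.0496z² + 0.2302z + -0.1251 = 0;  Δ = 0.5783;  z = -0.4719 or 0.2526 → z<0 root = -0.4719
x = -0.1415, y = -0.0264

(-0.1415, -0.0264, -0.4719)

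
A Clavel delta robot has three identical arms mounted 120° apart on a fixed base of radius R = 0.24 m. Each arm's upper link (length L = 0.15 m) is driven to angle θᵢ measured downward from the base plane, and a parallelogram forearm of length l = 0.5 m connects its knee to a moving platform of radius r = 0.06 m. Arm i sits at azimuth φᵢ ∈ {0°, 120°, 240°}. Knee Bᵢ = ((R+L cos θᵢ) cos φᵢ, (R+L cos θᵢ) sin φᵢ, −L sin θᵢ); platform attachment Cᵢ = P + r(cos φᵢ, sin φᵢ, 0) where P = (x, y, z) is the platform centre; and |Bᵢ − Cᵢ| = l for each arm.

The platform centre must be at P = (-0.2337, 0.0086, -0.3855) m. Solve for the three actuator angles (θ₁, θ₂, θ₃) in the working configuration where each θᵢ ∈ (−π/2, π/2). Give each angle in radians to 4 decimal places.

rotate P by −φ1: (-0.2337, 0.0086, -0.3855)
  A cos θ + B sin θ = C:  0.4137·cos θ + -0.3855·sin θ = -0.3078
  √(A²+B²)=0.5655;  θ1 = -0.7501+2.1463 ≈ 1.3962
arm 2 (φ=120.0°): x'=0.1243, y'=0.1981
  A=0.0557, B=-0.3855, C=(l²−L²−A²−y'²−z²)/(2L)=0.1218
  θ2 = atan2(B,A) + arccos(C/0.3895) = -0.1746
rotate P by −φ3: (0.1094, -0.2067, -0.3855)
  e−x'=0.0706;  (l²−L²−(e−x')²−y'²−z²)/2L = 0.1039
  √(A²+B²)=0.3919;  θ3 = -1.3897+1.3023 ≈ -0.0873

θ₁ = 1.3962, θ₂ = -0.1746, θ₃ = -0.0873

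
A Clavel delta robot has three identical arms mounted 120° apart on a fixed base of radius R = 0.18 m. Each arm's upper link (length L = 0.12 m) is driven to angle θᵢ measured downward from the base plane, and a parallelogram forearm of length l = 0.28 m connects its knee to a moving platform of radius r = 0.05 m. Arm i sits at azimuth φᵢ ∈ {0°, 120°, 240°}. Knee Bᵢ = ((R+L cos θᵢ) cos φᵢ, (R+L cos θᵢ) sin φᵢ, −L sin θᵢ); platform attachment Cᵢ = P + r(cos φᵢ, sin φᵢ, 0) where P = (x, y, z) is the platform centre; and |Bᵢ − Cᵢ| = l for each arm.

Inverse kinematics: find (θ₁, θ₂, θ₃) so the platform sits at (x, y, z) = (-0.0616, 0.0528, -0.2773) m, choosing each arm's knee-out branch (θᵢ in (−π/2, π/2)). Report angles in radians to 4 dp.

φ1=0.0° → target in arm frame (-0.0616, 0.0528)
  A=0.1916, B=-0.2773, C=(l²−L²−A²−y'²−z²)/(2L)=-0.2183
  θ1 = atan2(B,A) + arccos(C/0.3371) = 1.3092
rotate P by −φ2: (0.0765, 0.0269, -0.2773)
  A cos θ + B sin θ = C:  0.0535·cos θ + -0.2773·sin θ = -0.0687
  √(A²+B²)=0.2824;  θ2 = -1.3803+1.8164 ≈ 0.4361
φ3=240.0° → target in arm frame (-0.0149, -0.0797)
  A=0.1449, B=-0.2773, C=(l²−L²−A²−y'²−z²)/(2L)=-0.1677
  γ=atan2(-0.2773,0.1449)=-1.0892;  ψ=arccos(-0.5361)=2.1366;  θ3=γ+ψ≈1.0474

θ₁ = 1.3092, θ₂ = 0.4361, θ₃ = 1.0474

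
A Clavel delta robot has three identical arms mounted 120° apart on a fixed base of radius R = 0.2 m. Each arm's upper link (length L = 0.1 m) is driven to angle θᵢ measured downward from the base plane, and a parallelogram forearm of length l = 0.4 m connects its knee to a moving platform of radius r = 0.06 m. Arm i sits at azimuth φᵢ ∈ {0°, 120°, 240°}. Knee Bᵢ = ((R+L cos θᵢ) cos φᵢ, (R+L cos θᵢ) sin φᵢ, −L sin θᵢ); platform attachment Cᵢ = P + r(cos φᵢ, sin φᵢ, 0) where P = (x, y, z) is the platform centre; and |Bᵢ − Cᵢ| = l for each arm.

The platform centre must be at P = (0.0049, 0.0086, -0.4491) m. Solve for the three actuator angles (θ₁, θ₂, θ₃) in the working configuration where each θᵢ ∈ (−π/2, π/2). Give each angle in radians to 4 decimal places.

arm 1 (φ=0.0°): x'=0.0049, y'=0.0086
  A=0.1351, B=-0.4491, C=(l²−L²−A²−y'²−z²)/(2L)=-0.3501
  θ1 = atan2(B,A) + arccos(C/0.4690) = 1.1350
φ2=120.0° → target in arm frame (0.0050, -0.0085)
  A=0.1350, B=-0.4491, C=(l²−L²−A²−y'²−z²)/(2L)=-0.3499
  γ=atan2(-0.4491,0.1350)=-1.2788;  ψ=arccos(-0.7462)=2.4132;  θ2=γ+ψ≈1.1344
arm 3 (φ=240.0°): x'=-0.0099, y'=-0.0001
  A=0.1499, B=-0.4491, C=(l²−L²−A²−y'²−z²)/(2L)=-0.3708
  γ=atan2(-0.4491,0.1499)=-1.2486;  ψ=arccos(-0.7832)=2.4706;  θ3=γ+ψ≈1.2219

θ₁ = 1.1350, θ₂ = 1.1344, θ₃ = 1.2219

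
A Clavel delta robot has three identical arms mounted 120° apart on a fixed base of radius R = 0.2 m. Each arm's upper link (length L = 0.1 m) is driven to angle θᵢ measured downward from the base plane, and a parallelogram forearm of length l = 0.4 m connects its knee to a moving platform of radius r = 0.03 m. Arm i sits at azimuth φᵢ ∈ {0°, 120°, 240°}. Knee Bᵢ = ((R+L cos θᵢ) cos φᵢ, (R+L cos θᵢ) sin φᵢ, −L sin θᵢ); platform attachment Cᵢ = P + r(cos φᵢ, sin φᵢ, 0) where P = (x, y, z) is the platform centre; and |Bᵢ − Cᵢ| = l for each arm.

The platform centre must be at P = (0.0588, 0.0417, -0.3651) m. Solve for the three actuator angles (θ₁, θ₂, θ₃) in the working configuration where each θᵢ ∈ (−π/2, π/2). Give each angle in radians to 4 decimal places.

φ1=0.0° → target in arm frame (0.0588, 0.0417)
  A cos θ + B sin θ = C:  0.1112·cos θ + -0.3651·sin θ = 0.0130
  √(A²+B²)=0.3817;  θ1 = -1.2751+1.5368 ≈ 0.2616
φ2=120.0° → target in arm frame (0.0067, -0.0718)
  A cos θ + B sin θ = C:  0.1633·cos θ + -0.3651·sin θ = -0.0756
  √(A²+B²)=0.4000;  θ2 = -1.1502+1.7609 ≈ 0.6106
rotate P by −φ3: (-0.0655, 0.0301, -0.3651)
  A cos θ + B sin θ = C:  0.2355·cos θ + -0.3651·sin θ = -0.1983
  θ3 = atan2(B,A) + arccos(C/0.4345) = 1.0470

θ₁ = 0.2616, θ₂ = 0.6106, θ₃ = 1.0470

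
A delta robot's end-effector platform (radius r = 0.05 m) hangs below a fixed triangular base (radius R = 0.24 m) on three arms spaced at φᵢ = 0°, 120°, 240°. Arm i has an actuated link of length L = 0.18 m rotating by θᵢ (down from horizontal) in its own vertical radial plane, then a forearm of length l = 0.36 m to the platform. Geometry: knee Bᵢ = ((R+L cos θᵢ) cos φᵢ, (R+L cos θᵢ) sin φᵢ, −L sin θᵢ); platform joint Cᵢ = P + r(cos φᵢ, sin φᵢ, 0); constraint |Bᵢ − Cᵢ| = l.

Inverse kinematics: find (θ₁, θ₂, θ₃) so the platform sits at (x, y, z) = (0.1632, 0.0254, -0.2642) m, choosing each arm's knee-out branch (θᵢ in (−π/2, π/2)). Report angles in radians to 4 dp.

θ₁ = -0.1747, θ₂ = 1.2216, θ₃ = 1.3966

arm 1 (φ=0.0°): x'=0.1632, y'=0.0254
  A=0.0268, B=-0.2642, C=(l²−L²−A²−y'²−z²)/(2L)=0.0723
  γ=atan2(-0.2642,0.0268)=-1.4697;  ψ=arccos(0.2723)=1.2950;  θ1=γ+ψ≈-0.1747
arm 2 (φ=120.0°): x'=-0.0596, y'=-0.1540
  e−x'=0.2496;  (l²−L²−(e−x')²−y'²−z²)/2L = -0.1629
  θ2 = atan2(B,A) + arccos(C/0.3635) = 1.2216
φ3=240.0° → target in arm frame (-0.1036, 0.1286)
  e−x'=0.2936;  (l²−L²−(e−x')²−y'²−z²)/2L = -0.2093
  γ=atan2(-0.2642,0.2936)=-0.7327;  ψ=arccos(-0.5299)=2.1293;  θ3=γ+ψ≈1.3966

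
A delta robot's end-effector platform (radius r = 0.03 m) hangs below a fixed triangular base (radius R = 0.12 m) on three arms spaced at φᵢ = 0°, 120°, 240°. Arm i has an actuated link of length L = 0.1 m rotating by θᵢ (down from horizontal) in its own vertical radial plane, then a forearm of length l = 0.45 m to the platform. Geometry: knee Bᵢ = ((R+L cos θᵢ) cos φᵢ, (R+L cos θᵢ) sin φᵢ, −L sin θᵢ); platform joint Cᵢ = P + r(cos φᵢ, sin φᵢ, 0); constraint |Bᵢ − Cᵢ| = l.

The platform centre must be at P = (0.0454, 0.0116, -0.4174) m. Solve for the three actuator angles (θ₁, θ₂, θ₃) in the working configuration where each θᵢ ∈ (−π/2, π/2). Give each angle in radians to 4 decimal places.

θ₁ = -0.0872, θ₂ = 0.1748, θ₃ = 0.2620

φ1=0.0° → target in arm frame (0.0454, 0.0116)
  A cos θ + B sin θ = C:  0.0446·cos θ + -0.4174·sin θ = 0.0808
  √(A²+B²)=0.4198;  θ1 = -1.4643+1.3772 ≈ -0.0872
φ2=120.0° → target in arm frame (-0.0127, -0.0451)
  e−x'=0.1027;  (l²−L²−(e−x')²−y'²−z²)/2L = 0.0285
  θ2 = atan2(B,A) + arccos(C/0.4298) = 0.1748
rotate P by −φ3: (-0.0327, 0.0335, -0.4174)
  A=0.1227, B=-0.4174, C=(l²−L²−A²−y'²−z²)/(2L)=0.0104
  θ3 = atan2(B,A) + arccos(C/0.4351) = 0.2620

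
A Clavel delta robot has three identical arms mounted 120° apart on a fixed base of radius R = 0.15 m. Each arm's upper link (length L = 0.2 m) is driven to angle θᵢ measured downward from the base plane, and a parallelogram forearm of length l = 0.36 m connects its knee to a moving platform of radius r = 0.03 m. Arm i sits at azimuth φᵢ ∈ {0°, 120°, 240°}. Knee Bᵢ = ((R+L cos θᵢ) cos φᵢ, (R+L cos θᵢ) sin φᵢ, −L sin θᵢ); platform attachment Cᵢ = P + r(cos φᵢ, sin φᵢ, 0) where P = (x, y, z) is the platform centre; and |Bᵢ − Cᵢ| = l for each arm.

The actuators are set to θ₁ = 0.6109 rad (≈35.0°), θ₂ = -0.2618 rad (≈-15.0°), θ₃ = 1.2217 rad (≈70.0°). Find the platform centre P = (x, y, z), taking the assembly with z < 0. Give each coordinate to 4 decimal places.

φ1=0.0°: virtual centre (0.2838, 0.0000, -0.1147), radius l
O2 = (0.3132·cos120.0°, 0.3132·sin120.0°, 0.0518) = (-0.1566, 0.2712, 0.0518)
φ3=240.0°: virtual centre (-0.0942, -0.1632, -0.1879), radius l
subtract pairs → two planes through P
[-0.8808 0.5425 0.3330]·P = 0.0070;  [-0.7561 -0.3263 -0.1464]·P = -0.0229
det = 0.6976;  x = 0.0145+0.0419z,  y = 0.0366+-0.5458z
into |P−O₁|² = l²: 1.2996z² + 0.1670z + -0.0426 = 0;  Δ = 0.2492;  z = -0.2563 or 0.1278 → z<0 root = -0.2563
x = 0.0038, y = 0.1764

(0.0038, 0.1764, -0.2563)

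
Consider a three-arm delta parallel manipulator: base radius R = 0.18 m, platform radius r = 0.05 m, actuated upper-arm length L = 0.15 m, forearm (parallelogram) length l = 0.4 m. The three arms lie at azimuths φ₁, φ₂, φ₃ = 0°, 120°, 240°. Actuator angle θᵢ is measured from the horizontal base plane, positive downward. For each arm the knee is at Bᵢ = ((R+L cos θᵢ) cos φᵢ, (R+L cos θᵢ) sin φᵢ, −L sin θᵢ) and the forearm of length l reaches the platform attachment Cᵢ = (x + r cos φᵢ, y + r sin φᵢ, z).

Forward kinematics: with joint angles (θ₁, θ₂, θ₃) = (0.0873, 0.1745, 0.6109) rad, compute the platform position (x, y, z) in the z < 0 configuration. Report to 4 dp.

(0.0401, 0.0511, -0.3295)

arm 1 at φ=0.0°: (R−r)+L cos θ1 = 0.2794;  centre 1 = (0.2794, 0.0000, -0.0131)
φ2=120.0°: virtual centre (-0.1389, 0.2405, -0.0260), radius l
φ3=240.0°: virtual centre (-0.1264, -0.2190, -0.0860), radius l
eliminate P² terms by subtracting sphere 1 from 2 and 3
[-0.8366 0.4810 -0.0259]·P = -0.0004;  [-0.8117 -0.4380 -0.1459]·P = -0.0069
det = 0.7569;  x = 0.0046+-0.1077z,  y = 0.0072+-0.1335z
into |P−centre ₁|² = l²: 1.0294z² + 0.0835z + -0.0843 = 0;  Δ = 0.3540;  z = -0.3295 or 0.2484 → z<0 root = -0.3295
x = 0.0401, y = 0.0511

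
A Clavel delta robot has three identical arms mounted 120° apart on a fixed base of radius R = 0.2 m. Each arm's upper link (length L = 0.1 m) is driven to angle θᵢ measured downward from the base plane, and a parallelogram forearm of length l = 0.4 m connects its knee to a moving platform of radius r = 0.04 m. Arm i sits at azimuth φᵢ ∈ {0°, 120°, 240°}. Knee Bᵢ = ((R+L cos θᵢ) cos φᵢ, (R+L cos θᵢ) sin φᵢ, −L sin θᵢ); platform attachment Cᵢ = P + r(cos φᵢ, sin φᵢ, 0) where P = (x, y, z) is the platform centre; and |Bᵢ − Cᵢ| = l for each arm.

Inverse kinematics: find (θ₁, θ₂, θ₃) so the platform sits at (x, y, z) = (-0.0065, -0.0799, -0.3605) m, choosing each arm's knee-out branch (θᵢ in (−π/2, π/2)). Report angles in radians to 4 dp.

θ₁ = 0.6107, θ₂ = 0.9593, θ₃ = 0.0868

rotate P by −φ1: (-0.0065, -0.0799, -0.3605)
  A cos θ + B sin θ = C:  0.1665·cos θ + -0.3605·sin θ = -0.0703
  γ=atan2(-0.3605,0.1665)=-1.1381;  ψ=arccos(-0.1771)=1.7489;  θ1=γ+ψ≈0.6107
rotate P by −φ2: (-0.0659, 0.0456, -0.3605)
  e−x'=0.2259;  (l²−L²−(e−x')²−y'²−z²)/2L = -0.1654
  γ=atan2(-0.3605,0.2259)=-1.0109;  ψ=arccos(-0.3889)=1.9702;  θ2=γ+ψ≈0.9593
arm 3 (φ=240.0°): x'=0.0724, y'=0.0343
  A=0.0876, B=-0.3605, C=(l²−L²−A²−y'²−z²)/(2L)=0.0560
  √(A²+B²)=0.3710;  θ3 = -1.3325+1.4193 ≈ 0.0868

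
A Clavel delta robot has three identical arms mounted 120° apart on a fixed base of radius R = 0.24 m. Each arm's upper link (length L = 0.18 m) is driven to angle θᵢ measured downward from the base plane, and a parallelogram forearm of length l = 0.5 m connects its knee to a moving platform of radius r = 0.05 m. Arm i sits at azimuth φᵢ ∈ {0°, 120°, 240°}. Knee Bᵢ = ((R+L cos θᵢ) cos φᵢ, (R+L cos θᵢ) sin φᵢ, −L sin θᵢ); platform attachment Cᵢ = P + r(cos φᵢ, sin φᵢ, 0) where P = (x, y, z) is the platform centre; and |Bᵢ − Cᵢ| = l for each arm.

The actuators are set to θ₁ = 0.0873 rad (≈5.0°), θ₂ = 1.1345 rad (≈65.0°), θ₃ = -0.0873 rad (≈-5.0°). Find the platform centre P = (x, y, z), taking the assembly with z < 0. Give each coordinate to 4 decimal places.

centre 1 = (0.3693·cos0.0°, 0.3693·sin0.0°, -0.0157) = (0.3693, 0.0000, -0.0157)
centre 2 = (0.2661·cos120.0°, 0.2661·sin120.0°, -0.1631) = (-0.1330, 0.2304, -0.1631)
arm 3 at φ=240.0°: e+L cos θ3 = 0.3693;  centre 3 = (-0.1847, -0.3198, 0.0157)
subtract pairs → two planes through P
linear system: -1.0047x+0.4608y = -0.0392−-0.2949z; -1.1079x+-0.6397y = 0.0000−0.0628z
det = 1.1533;  x = 0.0218+-0.1385z,  y = -0.0377+0.3380z
sphere 1 gives Az²+Bz+C=0 with A=1.1334, B=0.1022, C=-0.1275;  B²−4AC=0.5887;  roots -0.3835, 0.2934;  negative root z = -0.3835
x = 0.0749, y = -0.1673

(0.0749, -0.1673, -0.3835)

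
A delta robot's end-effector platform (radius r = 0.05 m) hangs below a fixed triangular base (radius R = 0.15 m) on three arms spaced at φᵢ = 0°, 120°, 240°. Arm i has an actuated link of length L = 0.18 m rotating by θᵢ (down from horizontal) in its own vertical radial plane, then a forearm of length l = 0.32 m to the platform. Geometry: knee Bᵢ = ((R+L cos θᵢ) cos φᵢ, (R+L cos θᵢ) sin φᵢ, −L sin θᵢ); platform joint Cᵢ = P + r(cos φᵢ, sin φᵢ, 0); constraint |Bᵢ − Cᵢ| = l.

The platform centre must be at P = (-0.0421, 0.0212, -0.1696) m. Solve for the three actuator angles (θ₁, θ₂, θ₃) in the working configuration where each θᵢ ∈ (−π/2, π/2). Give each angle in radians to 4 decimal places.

arm 1 (φ=0.0°): x'=-0.0421, y'=0.0212
  A cos θ + B sin θ = C:  0.1421·cos θ + -0.1696·sin θ = 0.0572
  θ1 = atan2(B,A) + arccos(C/0.2213) = 0.4359
arm 2 (φ=120.0°): x'=0.0394, y'=0.0259
  A=0.0606, B=-0.1696, C=(l²−L²−A²−y'²−z²)/(2L)=0.1025
  θ2 = atan2(B,A) + arccos(C/0.1801) = -0.2623
rotate P by −φ3: (0.0027, -0.0471, -0.1696)
  A=0.0973, B=-0.1696, C=(l²−L²−A²−y'²−z²)/(2L)=0.0821
  √(A²+B²)=0.1955;  θ3 = -1.0499+1.1375 ≈ 0.0877

θ₁ = 0.4359, θ₂ = -0.2623, θ₃ = 0.0877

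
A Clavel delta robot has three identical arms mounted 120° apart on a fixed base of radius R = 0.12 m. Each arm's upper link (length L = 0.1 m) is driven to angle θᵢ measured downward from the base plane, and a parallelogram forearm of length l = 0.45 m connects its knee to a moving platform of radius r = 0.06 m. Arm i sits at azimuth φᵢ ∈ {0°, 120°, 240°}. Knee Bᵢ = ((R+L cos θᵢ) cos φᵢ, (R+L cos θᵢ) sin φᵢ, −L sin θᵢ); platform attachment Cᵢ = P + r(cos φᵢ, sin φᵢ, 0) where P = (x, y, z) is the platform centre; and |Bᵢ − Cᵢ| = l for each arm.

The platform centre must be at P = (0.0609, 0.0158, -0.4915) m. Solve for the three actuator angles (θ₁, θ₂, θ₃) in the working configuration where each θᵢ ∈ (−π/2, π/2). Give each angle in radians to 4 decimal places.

θ₁ = 0.5238, θ₂ = 0.7853, θ₃ = 0.8728

φ1=0.0° → target in arm frame (0.0609, 0.0158)
  A=-0.0009, B=-0.4915, C=(l²−L²−A²−y'²−z²)/(2L)=-0.2466
  θ1 = atan2(B,A) + arccos(C/0.4915) = 0.5238
rotate P by −φ2: (-0.0168, -0.0606, -0.4915)
  A=0.0768, B=-0.4915, C=(l²−L²−A²−y'²−z²)/(2L)=-0.2932
  √(A²+B²)=0.4975;  θ2 = -1.4159+2.2011 ≈ 0.7853
rotate P by −φ3: (-0.0441, 0.0448, -0.4915)
  e−x'=0.1041;  (l²−L²−(e−x')²−y'²−z²)/2L = -0.3096
  √(A²+B²)=0.5024;  θ3 = -1.3620+2.2348 ≈ 0.8728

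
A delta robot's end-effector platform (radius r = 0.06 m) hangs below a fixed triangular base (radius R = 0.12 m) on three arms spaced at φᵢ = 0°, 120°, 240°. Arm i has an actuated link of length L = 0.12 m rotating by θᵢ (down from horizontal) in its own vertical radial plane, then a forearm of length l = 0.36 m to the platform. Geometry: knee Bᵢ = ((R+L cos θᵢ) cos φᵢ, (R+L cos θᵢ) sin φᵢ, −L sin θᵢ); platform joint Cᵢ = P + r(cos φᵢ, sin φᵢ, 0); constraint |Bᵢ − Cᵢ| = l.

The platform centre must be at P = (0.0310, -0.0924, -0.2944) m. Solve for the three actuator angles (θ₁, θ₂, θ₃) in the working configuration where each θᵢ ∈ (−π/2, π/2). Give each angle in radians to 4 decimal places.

rotate P by −φ1: (0.0310, -0.0924, -0.2944)
  e−x'=0.0290;  (l²−L²−(e−x')²−y'²−z²)/2L = 0.0798
  θ1 = atan2(B,A) + arccos(C/0.2958) = -0.1749
arm 2 (φ=120.0°): x'=-0.0955, y'=0.0194
  A cos θ + B sin θ = C:  0.1555·cos θ + -0.2944·sin θ = 0.0165
  θ2 = atan2(B,A) + arccos(C/0.3330) = 0.4363
rotate P by −φ3: (0.0645, 0.0730, -0.2944)
  A=-0.0045, B=-0.2944, C=(l²−L²−A²−y'²−z²)/(2L)=0.0966
  γ=atan2(-0.2944,-0.0045)=-1.5862;  ψ=arccos(0.3279)=1.2367;  θ3=γ+ψ≈-0.3495

θ₁ = -0.1749, θ₂ = 0.4363, θ₃ = -0.3495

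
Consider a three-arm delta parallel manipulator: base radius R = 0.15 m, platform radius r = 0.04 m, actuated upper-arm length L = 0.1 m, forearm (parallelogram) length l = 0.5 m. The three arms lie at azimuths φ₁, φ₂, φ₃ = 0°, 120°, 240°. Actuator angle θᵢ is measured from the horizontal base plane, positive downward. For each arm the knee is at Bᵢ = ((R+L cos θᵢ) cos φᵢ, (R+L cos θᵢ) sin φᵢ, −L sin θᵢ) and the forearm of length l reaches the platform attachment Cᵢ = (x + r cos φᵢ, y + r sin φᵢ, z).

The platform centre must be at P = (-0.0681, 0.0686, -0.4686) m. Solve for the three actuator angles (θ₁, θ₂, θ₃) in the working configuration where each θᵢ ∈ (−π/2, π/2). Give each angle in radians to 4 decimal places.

φ1=0.0° → target in arm frame (-0.0681, 0.0686)
  e−x'=0.1781;  (l²−L²−(e−x')²−y'²−z²)/2L = -0.0801
  θ1 = atan2(B,A) + arccos(C/0.5013) = 0.5236
arm 2 (φ=120.0°): x'=0.0935, y'=0.0247
  A=0.0165, B=-0.4686, C=(l²−L²−A²−y'²−z²)/(2L)=0.0977
  γ=atan2(-0.4686,0.0165)=-1.5355;  ψ=arccos(0.2083)=1.3610;  θ2=γ+ψ≈-0.1745
φ3=240.0° → target in arm frame (-0.0254, -0.0933)
  A cos θ + B sin θ = C:  0.1354·cos θ + -0.4686·sin θ = -0.0330
  γ=atan2(-0.4686,0.1354)=-1.2896;  ψ=arccos(-0.0677)=1.6386;  θ3=γ+ψ≈0.3490

θ₁ = 0.5236, θ₂ = -0.1745, θ₃ = 0.3490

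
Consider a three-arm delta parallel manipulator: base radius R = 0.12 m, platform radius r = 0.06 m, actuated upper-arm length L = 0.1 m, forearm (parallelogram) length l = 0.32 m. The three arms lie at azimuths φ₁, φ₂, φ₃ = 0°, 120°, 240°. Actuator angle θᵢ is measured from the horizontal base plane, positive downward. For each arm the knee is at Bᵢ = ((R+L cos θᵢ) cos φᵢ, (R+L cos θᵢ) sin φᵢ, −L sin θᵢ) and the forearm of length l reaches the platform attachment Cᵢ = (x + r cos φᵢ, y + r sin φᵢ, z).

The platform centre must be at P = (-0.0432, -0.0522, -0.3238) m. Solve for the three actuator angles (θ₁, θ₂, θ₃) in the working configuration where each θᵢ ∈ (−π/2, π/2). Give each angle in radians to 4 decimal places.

φ1=0.0° → target in arm frame (-0.0432, -0.0522)
  A cos θ + B sin θ = C:  0.1032·cos θ + -0.3238·sin θ = -0.1291
  θ1 = atan2(B,A) + arccos(C/0.3398) = 0.6982
rotate P by −φ2: (-0.0236, 0.0635, -0.3238)
  A=0.0836, B=-0.3238, C=(l²−L²−A²−y'²−z²)/(2L)=-0.1174
  √(A²+B²)=0.3344;  θ2 = -1.3181+1.9293 ≈ 0.6112
arm 3 (φ=240.0°): x'=0.0668, y'=-0.0113
  e−x'=-0.0068;  (l²−L²−(e−x')²−y'²−z²)/2L = -0.0631
  θ3 = atan2(B,A) + arccos(C/0.3239) = 0.1751

θ₁ = 0.6982, θ₂ = 0.6112, θ₃ = 0.1751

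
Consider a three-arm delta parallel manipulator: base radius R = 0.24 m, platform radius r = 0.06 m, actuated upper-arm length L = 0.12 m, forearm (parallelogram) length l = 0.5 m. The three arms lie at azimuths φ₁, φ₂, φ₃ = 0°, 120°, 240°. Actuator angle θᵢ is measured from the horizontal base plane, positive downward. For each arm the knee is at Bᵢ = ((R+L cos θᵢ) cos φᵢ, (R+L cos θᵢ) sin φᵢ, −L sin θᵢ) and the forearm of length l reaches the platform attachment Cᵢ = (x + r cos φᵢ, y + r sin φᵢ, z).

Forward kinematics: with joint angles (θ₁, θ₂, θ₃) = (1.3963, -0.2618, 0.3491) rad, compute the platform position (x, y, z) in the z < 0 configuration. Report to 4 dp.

(-0.1872, 0.0610, -0.4276)

arm 1 at φ=0.0°: e+L cos θ1 = 0.2008;  S1 = (0.2008, 0.0000, -0.1182)
arm 2 at φ=120.0°: e+L cos θ2 = 0.2959;  S2 = (-0.1480, 0.2563, 0.0311)
φ3=240.0°: virtual centre (-0.1464, -0.2535, -0.0410), radius l
subtract pairs → two planes through P
linear system: -0.6976x+0.5125y = 0.0342−0.2985z; -0.6944x+-0.5071y = 0.0331−0.1543z
Cramer: x(z) = -0.0484+0.3247z;  y(z) = 0.0010-0.1404z
quadratic in z: (1.1251)z²+(0.0743)z+(-0.1739)=0, √Δ=0.8879 → z ∈ {-0.4276, 0.3616}; z = -0.4276 (taking z<0)
x = -0.1872, y = 0.0610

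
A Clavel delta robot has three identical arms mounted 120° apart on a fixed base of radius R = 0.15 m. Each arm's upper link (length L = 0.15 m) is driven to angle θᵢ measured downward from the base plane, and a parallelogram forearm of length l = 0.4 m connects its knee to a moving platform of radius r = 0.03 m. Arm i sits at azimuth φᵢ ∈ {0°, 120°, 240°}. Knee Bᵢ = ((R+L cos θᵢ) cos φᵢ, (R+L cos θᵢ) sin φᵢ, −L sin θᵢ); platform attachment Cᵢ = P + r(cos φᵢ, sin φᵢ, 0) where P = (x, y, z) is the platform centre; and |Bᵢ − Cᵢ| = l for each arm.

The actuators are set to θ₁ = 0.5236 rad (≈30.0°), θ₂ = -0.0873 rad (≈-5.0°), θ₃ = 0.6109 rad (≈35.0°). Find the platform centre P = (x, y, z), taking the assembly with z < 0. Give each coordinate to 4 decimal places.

φ1=0.0°: virtual centre (0.2499, 0.0000, -0.0750), radius l
O2 = (0.2694·cos120.0°, 0.2694·sin120.0°, 0.0131) = (-0.1347, 0.2333, 0.0131)
arm 3 at φ=240.0°: ρ3 = 0.2429;  O3 = (-0.1214, -0.2103, -0.0860)
|O₂|²−|O₁|² = 0.0047;  |O₃|²−|O₁|² = -0.0017
linear system: -0.7692x+0.4667y = 0.0047−0.1762z; -0.7427x+-0.4207y = -0.0017−-0.0221z
det = 0.6702;  x = -0.0018+0.0952z,  y = 0.0071+-0.2206z
into |P−O₁|² = l²: 1.0577z² + 0.0989z + -0.0910 = 0;  Δ = 0.3947;  z = -0.3438 or 0.2502 → z<0 root = -0.3438
x = -0.0345, y = 0.0830

(-0.0345, 0.0830, -0.3438)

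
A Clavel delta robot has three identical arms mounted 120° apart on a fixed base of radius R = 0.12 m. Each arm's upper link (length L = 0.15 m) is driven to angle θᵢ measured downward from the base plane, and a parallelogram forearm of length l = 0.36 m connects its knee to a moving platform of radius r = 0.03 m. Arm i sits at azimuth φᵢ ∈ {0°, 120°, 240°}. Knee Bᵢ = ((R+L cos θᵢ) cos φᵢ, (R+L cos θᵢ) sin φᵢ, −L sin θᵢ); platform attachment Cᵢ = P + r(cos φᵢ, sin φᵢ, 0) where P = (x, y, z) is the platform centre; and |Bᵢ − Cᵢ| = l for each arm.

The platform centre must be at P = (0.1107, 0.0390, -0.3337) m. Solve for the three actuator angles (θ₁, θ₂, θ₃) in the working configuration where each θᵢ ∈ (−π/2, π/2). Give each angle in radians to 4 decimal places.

θ₁ = 0.0000, θ₂ = 0.6110, θ₃ = 0.8729

φ1=0.0° → target in arm frame (0.1107, 0.0390)
  A cos θ + B sin θ = C:  -0.0207·cos θ + -0.3337·sin θ = -0.0207
  θ1 = atan2(B,A) + arccos(C/0.3343) = 0.0000
arm 2 (φ=120.0°): x'=-0.0216, y'=-0.1154
  e−x'=0.1116;  (l²−L²−(e−x')²−y'²−z²)/2L = -0.1000
  θ2 = atan2(B,A) + arccos(C/0.3519) = 0.6110
φ3=240.0° → target in arm frame (-0.0891, 0.0764)
  A=0.1791, B=-0.3337, C=(l²−L²−A²−y'²−z²)/(2L)=-0.1406
  γ=atan2(-0.3337,0.1791)=-1.0782;  ψ=arccos(-0.3712)=1.9511;  θ3=γ+ψ≈0.8729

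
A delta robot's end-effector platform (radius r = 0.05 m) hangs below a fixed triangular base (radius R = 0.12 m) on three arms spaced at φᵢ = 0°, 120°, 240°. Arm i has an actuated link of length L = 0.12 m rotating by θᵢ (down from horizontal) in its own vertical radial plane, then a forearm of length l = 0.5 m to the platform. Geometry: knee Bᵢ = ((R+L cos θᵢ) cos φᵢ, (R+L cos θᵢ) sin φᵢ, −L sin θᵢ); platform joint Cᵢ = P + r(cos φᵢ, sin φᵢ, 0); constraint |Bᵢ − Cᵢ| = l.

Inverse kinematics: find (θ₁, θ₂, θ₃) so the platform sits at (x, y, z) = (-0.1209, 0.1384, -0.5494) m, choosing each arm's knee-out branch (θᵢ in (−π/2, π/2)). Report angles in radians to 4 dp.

θ₁ = 1.3954, θ₂ = 0.4359, θ₃ = 1.2210

arm 1 (φ=0.0°): x'=-0.1209, y'=0.1384
  A=0.1909, B=-0.5494, C=(l²−L²−A²−y'²−z²)/(2L)=-0.5077
  √(A²+B²)=0.5816;  θ1 = -1.2364+2.6318 ≈ 1.3954
φ2=120.0° → target in arm frame (0.1803, 0.0355)
  A cos θ + B sin θ = C:  -0.1103·cos θ + -0.5494·sin θ = -0.3320
  √(A²+B²)=0.5604;  θ2 = -1.7689+2.2048 ≈ 0.4359
arm 3 (φ=240.0°): x'=-0.0594, y'=-0.1739
  e−x'=0.1294;  (l²−L²−(e−x')²−y'²−z²)/2L = -0.4718
  θ3 = atan2(B,A) + arccos(C/0.5644) = 1.2210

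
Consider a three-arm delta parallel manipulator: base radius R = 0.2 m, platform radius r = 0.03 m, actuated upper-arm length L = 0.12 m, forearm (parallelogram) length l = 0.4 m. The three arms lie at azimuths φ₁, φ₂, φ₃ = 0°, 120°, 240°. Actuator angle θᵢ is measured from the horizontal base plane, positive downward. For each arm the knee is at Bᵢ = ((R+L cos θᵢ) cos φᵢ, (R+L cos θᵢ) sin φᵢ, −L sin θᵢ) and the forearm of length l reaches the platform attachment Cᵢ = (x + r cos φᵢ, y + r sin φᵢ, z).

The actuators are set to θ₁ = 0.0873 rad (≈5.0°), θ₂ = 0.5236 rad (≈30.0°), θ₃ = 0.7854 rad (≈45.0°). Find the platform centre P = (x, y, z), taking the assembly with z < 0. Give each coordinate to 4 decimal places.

(0.0602, 0.0266, -0.3371)

φ1=0.0°: virtual centre (0.2895, 0.0000, -0.0105), radius l
φ2=120.0°: virtual centre (-0.1370, 0.2372, -0.0600), radius l
centre 3 = (0.2549·cos240.0°, 0.2549·sin240.0°, -0.0849) = (-0.1274, -0.2207, -0.0849)
subtract pairs → two planes through P
plane₁₂: -0.8530x+0.4744y+-0.0991z = -0.0053
Cramer: x(z) = 0.0103-0.1480z;  y(z) = 0.0073-0.0574z
sphere 1 gives Az²+Bz+C=0 with A=1.0252, B=0.1028, C=-0.0819;  B²−4AC=0.3462;  roots -0.3371, 0.2368;  negative root z = -0.3371
x = 0.0602, y = 0.0266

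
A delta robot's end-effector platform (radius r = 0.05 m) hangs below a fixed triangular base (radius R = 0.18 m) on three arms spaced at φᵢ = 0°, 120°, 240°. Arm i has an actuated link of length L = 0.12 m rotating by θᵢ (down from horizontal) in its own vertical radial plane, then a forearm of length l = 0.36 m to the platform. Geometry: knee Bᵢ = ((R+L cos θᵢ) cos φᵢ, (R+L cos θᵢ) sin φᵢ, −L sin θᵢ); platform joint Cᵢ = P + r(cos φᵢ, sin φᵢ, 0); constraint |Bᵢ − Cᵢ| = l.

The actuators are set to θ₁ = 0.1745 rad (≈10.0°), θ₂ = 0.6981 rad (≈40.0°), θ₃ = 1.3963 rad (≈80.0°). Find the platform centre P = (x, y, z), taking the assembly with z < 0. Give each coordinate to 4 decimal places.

(0.1080, 0.0840, -0.3416)

arm 1 at φ=0.0°: ρ1 = 0.2482;  centre 1 = (0.2482, 0.0000, -0.0208)
centre 2 = (0.2219·cos120.0°, 0.2219·sin120.0°, -0.0771) = (-0.1110, 0.1922, -0.0771)
centre 3 = (0.1508·cos240.0°, 0.1508·sin240.0°, -0.1182) = (-0.0754, -0.1306, -0.1182)
eliminate P² terms by subtracting sphere 1 from 2 and 3
linear system: -0.7183x+0.3844y = -0.0068−-0.1126z; -0.6472x+-0.2613y = -0.0253−-0.1947z
Cramer: x(z) = 0.0264-0.2389z;  y(z) = 0.0315-0.1535z
into |P−centre ₁|² = l²: 1.0806z² + 0.1380z + -0.0790 = 0;  Δ = 0.3604;  z = -0.3416 or 0.2139 → z<0 root = -0.3416
x = 0.1080, y = 0.0840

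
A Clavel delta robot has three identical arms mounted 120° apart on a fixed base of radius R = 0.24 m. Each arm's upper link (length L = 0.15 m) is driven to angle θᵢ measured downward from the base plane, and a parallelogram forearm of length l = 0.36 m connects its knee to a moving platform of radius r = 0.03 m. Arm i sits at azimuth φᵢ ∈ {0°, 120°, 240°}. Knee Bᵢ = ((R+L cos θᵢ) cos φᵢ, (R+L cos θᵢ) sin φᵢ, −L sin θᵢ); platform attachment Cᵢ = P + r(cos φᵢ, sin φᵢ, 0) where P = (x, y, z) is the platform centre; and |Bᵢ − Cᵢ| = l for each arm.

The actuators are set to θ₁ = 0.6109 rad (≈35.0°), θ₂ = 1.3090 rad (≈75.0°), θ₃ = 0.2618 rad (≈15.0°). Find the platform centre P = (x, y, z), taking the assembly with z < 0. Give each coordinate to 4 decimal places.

(0.0255, -0.0954, -0.2474)

φ1=0.0°: virtual centre (0.3329, 0.0000, -0.0860), radius l
φ2=120.0°: virtual centre (-0.1244, 0.2155, -0.1449), radius l
arm 3 at φ=240.0°: e+L cos θ3 = 0.3549;  O3 = (-0.1774, -0.3073, -0.0388)
subtract pairs → two planes through P
[-0.9146 0.4310 -0.1177]·P = -0.0353;  [-1.0206 -0.6147 0.0944]·P = 0.0092
det = 1.0020;  x = 0.0177+-0.0316z,  y = -0.0444+0.2061z
sphere 1 gives Az²+Bz+C=0 with A=1.0435, B=0.1737, C=-0.0209;  B²−4AC=0.1173;  roots -0.2474, 0.0809;  negative root z = -0.2474
x = 0.0255, y = -0.0954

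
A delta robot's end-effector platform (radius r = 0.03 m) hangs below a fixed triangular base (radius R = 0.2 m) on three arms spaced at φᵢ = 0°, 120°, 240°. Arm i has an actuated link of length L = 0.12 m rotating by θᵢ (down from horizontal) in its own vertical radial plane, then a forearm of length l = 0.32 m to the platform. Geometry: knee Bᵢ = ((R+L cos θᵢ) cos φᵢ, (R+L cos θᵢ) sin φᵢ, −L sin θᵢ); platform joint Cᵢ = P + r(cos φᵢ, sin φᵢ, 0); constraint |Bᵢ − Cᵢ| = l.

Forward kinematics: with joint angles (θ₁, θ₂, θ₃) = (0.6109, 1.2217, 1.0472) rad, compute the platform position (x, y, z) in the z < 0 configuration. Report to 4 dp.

(0.0537, -0.0168, -0.3056)

arm 1 at φ=0.0°: e+L cos θ1 = 0.2683;  centre 1 = (0.2683, 0.0000, -0.0688)
arm 2 at φ=120.0°: e+L cos θ2 = 0.2110;  centre 2 = (-0.1055, 0.1828, -0.1128)
arm 3 at φ=240.0°: e+L cos θ3 = 0.2300;  centre 3 = (-0.1150, -0.1992, -0.1039)
subtract pairs → two planes through P
[-0.7476 0.3655 -0.0879]·P = -0.0195;  [-0.7666 -0.3984 -0.0702]·P = -0.0130
Cramer: x(z) = 0.0216-0.1049z;  y(z) = -0.0090+0.0257z
quadratic in z: (1.0117)z²+(0.1890)z+(-0.0367)=0, √Δ=0.4294 → z ∈ {-0.3056, 0.1188}; z = -0.3056 (taking z<0)
x = 0.0537, y = -0.0168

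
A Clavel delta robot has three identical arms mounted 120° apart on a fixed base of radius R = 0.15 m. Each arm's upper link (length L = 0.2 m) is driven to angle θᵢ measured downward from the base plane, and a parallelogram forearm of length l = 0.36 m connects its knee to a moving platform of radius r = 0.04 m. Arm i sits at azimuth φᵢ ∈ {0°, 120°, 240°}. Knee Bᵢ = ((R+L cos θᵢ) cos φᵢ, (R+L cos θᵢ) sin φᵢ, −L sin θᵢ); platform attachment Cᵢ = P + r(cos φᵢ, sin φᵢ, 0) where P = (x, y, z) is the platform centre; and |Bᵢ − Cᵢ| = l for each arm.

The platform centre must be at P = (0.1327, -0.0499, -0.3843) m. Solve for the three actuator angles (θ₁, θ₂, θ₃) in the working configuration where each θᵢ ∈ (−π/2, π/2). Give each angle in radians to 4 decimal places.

arm 1 (φ=0.0°): x'=0.1327, y'=-0.0499
  A cos θ + B sin θ = C:  -0.0227·cos θ + -0.3843·sin θ = -0.1527
  √(A²+B²)=0.3850;  θ1 = -1.6298+1.9787 ≈ 0.3490
arm 2 (φ=120.0°): x'=-0.1096, y'=-0.0900
  A=0.2196, B=-0.3843, C=(l²−L²−A²−y'²−z²)/(2L)=-0.2860
  γ=atan2(-0.3843,0.2196)=-1.0517;  ψ=arccos(-0.6461)=2.2733;  θ2=γ+ψ≈1.2216
rotate P by −φ3: (-0.0231, 0.1399, -0.3843)
  A cos θ + B sin θ = C:  0.1331·cos θ + -0.3843·sin θ = -0.2384
  θ3 = atan2(B,A) + arccos(C/0.4067) = 0.9599

θ₁ = 0.3490, θ₂ = 1.2216, θ₃ = 0.9599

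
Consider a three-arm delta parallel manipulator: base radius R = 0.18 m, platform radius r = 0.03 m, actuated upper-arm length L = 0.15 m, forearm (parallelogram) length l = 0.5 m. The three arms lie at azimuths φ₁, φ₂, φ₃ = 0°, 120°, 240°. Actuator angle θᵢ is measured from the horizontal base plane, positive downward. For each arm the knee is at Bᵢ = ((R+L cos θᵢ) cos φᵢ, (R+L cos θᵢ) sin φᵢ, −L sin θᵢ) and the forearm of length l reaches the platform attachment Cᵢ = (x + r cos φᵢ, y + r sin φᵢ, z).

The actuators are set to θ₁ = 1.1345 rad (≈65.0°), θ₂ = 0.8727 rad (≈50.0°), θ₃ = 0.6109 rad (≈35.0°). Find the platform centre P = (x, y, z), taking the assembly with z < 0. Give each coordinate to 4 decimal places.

S1 = (0.2134·cos0.0°, 0.2134·sin0.0°, -0.1359) = (0.2134, 0.0000, -0.1359)
φ2=120.0°: virtual centre (-0.1232, 0.2134, -0.1149), radius l
arm 3 at φ=240.0°: (R−r)+L cos θ3 = 0.2729;  S3 = (-0.1364, -0.2363, -0.0860)
eliminate P² terms by subtracting sphere 1 from 2 and 3
[-0.6732 0.4268 0.0421]·P = 0.0099;  [-0.6996 -0.4726 0.0998]·P = 0.0178
det = 0.6168;  x = -0.0199+0.1013z,  y = -0.0082+0.0612z
quadratic in z: (1.0140)z²+(0.2236)z+(-0.1770)=0, √Δ=0.8763 → z ∈ {-0.5424, 0.3219}; z = -0.5424 (taking z<0)
x = -0.0749, y = -0.0414

(-0.0749, -0.0414, -0.5424)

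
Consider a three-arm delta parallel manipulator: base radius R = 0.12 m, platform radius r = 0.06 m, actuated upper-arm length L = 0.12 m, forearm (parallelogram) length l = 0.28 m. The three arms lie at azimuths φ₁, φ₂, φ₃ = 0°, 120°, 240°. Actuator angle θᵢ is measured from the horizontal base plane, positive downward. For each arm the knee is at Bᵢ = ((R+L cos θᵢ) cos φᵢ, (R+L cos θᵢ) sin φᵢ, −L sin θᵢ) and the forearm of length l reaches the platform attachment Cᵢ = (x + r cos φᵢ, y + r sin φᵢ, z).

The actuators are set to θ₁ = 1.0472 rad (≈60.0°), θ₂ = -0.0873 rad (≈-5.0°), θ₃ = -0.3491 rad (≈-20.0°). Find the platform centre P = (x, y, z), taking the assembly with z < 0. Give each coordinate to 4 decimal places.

arm 1 at φ=0.0°: e+L cos θ1 = 0.1200;  centre 1 = (0.1200, 0.0000, -0.1039)
centre 2 = (0.1795·cos120.0°, 0.1795·sin120.0°, 0.0105) = (-0.0898, 0.1555, 0.0105)
φ3=240.0°: virtual centre (-0.0864, -0.1496, 0.0410), radius l
subtract pairs → two planes through P
linear system: -0.4195x+0.3110y = 0.0071−0.2288z; -0.4128x+-0.2992y = 0.0063−0.2899z
Cramer: x(z) = -0.0162+0.6247z;  y(z) = 0.0012+0.1072z
sphere 1 gives Az²+Bz+C=0 with A=1.4018, B=0.0379, C=-0.0491;  B²−4AC=0.2765;  roots -0.2011, 0.1740;  negative root z = -0.2011
x = -0.1418, y = -0.0204

(-0.1418, -0.0204, -0.2011)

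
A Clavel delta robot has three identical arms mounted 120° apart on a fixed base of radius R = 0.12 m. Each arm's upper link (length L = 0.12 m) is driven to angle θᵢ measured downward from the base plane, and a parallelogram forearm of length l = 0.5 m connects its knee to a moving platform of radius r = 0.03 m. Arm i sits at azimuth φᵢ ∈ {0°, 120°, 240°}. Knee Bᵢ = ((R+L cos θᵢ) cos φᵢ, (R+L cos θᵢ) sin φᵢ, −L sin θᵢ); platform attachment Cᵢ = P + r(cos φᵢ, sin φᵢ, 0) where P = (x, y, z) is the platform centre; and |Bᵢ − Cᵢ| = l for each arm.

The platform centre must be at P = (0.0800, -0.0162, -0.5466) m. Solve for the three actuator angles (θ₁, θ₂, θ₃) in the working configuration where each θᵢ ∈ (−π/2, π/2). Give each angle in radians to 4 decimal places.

φ1=0.0° → target in arm frame (0.0800, -0.0162)
  A cos θ + B sin θ = C:  0.0100·cos θ + -0.5466·sin θ = -0.2647
  θ1 = atan2(B,A) + arccos(C/0.5467) = 0.5238
φ2=120.0° → target in arm frame (-0.0540, -0.0612)
  e−x'=0.1440;  (l²−L²−(e−x')²−y'²−z²)/2L = -0.3652
  γ=atan2(-0.5466,0.1440)=-1.3132;  ψ=arccos(-0.6462)=2.2733;  θ2=γ+ψ≈0.9602
φ3=240.0° → target in arm frame (-0.0260, 0.0774)
  A cos θ + B sin θ = C:  0.1160·cos θ + -0.5466·sin θ = -0.3442
  γ=atan2(-0.5466,0.1160)=-1.3617;  ψ=arccos(-0.6160)=2.2345;  θ3=γ+ψ≈0.8727

θ₁ = 0.5238, θ₂ = 0.9602, θ₃ = 0.8727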